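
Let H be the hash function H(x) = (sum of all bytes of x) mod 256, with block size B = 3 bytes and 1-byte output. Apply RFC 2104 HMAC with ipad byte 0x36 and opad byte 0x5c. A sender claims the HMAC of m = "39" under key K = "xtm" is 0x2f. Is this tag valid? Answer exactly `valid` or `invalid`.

invalid

Key "xtm" = 78 74 6d is exactly B = 3 bytes: K' = 78 74 6d.
K' ⊕ ipad = 4e 42 5b; K' ⊕ opad = 24 28 31.
Inner hash: sum = 78+66+91+51+57 = 343; mod 256 = 87 → 57.
Outer hash (recomputed tag): sum = 36+40+49+87 = 212 → d4.
Recomputed tag = d4; claimed = 2f → mismatch.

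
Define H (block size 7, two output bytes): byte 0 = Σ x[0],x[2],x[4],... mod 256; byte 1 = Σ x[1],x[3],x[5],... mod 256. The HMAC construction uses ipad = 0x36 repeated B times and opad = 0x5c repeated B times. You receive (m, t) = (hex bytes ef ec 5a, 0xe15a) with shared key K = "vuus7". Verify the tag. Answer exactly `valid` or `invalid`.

invalid

Key "vuus7" = 76 75 75 73 37 is 5 bytes ≤ B = 7; zero-pad to 7 bytes: K' = 76 75 75 73 37 00 00.
K' ⊕ ipad = 40 43 43 45 01 36 36; K' ⊕ opad = 2a 29 29 2f 6b 5c 5c.
Inner hash: even-index sum = 422 mod 256 = 166; odd-index sum = 519 mod 256 = 7 → a6 07.
Outer hash (recomputed tag): even-index sum = 289 mod 256 = 33; odd-index sum = 346 mod 256 = 90 → 21 5a.
Recomputed tag = 215a; claimed = e15a → mismatch.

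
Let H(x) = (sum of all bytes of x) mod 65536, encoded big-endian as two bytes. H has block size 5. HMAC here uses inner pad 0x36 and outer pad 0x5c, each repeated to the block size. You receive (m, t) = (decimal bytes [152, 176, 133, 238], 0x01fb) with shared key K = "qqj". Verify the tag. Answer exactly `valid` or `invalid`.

invalid

Key "qqj" = 71 71 6a is 3 bytes ≤ B = 5; zero-pad to 5 bytes: K' = 71 71 6a 00 00.
K' ⊕ ipad = 47 47 5c 36 36; K' ⊕ opad = 2d 2d 36 5c 5c.
Inner hash: sum = 71+71+92+54+54+152+176+133+238 = 1041 → 04 11.
Outer hash (recomputed tag): sum = 45+45+54+92+92+4+17 = 349 → 01 5d.
Recomputed tag = 015d; claimed = 01fb → mismatch.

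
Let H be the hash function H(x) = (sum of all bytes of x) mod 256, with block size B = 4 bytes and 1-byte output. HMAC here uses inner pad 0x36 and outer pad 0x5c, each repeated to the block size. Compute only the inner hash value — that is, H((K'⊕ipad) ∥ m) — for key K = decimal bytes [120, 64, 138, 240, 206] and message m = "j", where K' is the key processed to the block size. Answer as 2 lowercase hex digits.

Key decimal bytes [120, 64, 138, 240, 206] = 78 40 8a f0 ce is 5 bytes > B = 4, so hash it first: H(key) = 00, then zero-pad to 4 bytes: K' = 00 00 00 00.
K' ⊕ ipad = 36 36 36 36.
Inner input = 36 36 36 36 ∥ 6a.
Inner hash: sum = 54+54+54+54+106 = 322; mod 256 = 66 → 42.

42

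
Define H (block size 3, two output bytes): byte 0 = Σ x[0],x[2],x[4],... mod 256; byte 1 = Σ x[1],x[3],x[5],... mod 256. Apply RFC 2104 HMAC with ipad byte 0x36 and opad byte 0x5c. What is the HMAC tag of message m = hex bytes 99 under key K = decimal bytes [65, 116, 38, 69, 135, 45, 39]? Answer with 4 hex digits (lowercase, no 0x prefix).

0e13

Key decimal bytes [65, 116, 38, 69, 135, 45, 39] = 41 74 26 45 87 2d 27 is 7 bytes > B = 3, so hash it first: H(key) = 15 e6, then zero-pad to 3 bytes: K' = 15 e6 00.
K' ⊕ ipad = 23 d0 36.  K' ⊕ opad = 49 ba 5c.
Inner input = (K'⊕ipad) ∥ m = 23 d0 36 ∥ 99.
Inner hash: even-index sum = 89 mod 256 = 89; odd-index sum = 361 mod 256 = 105 → 59 69.
Outer input = (K'⊕opad) ∥ inner = 49 ba 5c ∥ 59 69.
Outer hash (tag): even-index sum = 270 mod 256 = 14; odd-index sum = 275 mod 256 = 19 → 0e 13.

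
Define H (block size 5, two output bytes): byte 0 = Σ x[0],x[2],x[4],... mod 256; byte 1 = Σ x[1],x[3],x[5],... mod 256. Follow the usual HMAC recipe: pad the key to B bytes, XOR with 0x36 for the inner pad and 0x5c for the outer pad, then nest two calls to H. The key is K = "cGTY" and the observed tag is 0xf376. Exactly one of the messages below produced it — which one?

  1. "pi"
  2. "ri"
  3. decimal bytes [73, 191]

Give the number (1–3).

1

Key "cGTY" = 63 47 54 59 is 4 bytes ≤ B = 5; zero-pad to 5 bytes: K' = 63 47 54 59 00.
K' ⊕ ipad = 55 71 62 6f 36; K' ⊕ opad = 3f 1b 08 05 5c.
m1: inner = H(55 71 62 6f 36 70 69) = 56 50; tag = H(3f 1b 08 05 5c 56 50) = f376 ← matches
m2: inner = H(55 71 62 6f 36 72 69) = 56 52; tag = H(3f 1b 08 05 5c 56 52) = f576
m3: inner = H(55 71 62 6f 36 49 bf) = ac 29; tag = H(3f 1b 08 05 5c ac 29) = cccc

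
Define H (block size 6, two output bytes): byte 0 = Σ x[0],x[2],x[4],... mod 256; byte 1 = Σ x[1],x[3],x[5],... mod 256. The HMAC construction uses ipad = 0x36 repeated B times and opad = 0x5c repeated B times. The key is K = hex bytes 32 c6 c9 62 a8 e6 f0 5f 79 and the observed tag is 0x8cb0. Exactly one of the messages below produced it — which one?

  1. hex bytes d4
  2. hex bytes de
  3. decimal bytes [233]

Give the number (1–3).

2

Key hex bytes 32 c6 c9 62 a8 e6 f0 5f 79 is 9 bytes > B = 6, so hash it first: H(key) = 0c 6d, then zero-pad to 6 bytes: K' = 0c 6d 00 00 00 00.
K' ⊕ ipad = 3a 5b 36 36 36 36; K' ⊕ opad = 50 31 5c 5c 5c 5c.
m1: inner = H(3a 5b 36 36 36 36 d4) = 7a c7; tag = H(50 31 5c 5c 5c 5c 7a c7) = 82b0
m2: inner = H(3a 5b 36 36 36 36 de) = 84 c7; tag = H(50 31 5c 5c 5c 5c 84 c7) = 8cb0 ← matches
m3: inner = H(3a 5b 36 36 36 36 e9) = 8f c7; tag = H(50 31 5c 5c 5c 5c 8f c7) = 97b0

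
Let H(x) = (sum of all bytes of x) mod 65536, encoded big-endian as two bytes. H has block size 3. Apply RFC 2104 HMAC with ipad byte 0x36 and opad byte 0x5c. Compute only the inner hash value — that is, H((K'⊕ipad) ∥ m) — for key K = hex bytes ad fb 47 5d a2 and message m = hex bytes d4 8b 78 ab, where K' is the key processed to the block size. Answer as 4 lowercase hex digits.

Key hex bytes ad fb 47 5d a2 is 5 bytes > B = 3, so hash it first: H(key) = 02 ee, then zero-pad to 3 bytes: K' = 02 ee 00.
K' ⊕ ipad = 34 d8 36.
Inner input = 34 d8 36 ∥ d4 8b 78 ab.
Inner hash: sum = 52+216+54+212+139+120+171 = 964 → 03 c4.

03c4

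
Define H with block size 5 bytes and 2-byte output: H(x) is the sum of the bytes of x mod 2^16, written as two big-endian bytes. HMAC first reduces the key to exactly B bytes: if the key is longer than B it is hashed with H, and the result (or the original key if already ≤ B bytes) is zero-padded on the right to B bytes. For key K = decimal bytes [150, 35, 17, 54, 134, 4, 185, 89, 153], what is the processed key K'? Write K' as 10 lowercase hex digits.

|K| = 9 > B = 5, so first hash the key.
H(K): sum = 150+35+17+54+134+4+185+89+153 = 821 → 03 35.
Zero-pad H(K) = 03 35 to 5 bytes: K' = 03 35 00 00 00.

0335000000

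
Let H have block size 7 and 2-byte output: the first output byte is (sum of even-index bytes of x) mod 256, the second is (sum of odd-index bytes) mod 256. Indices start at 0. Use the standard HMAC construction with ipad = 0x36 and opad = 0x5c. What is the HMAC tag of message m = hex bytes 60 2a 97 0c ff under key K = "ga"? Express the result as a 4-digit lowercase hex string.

081e

Key "ga" = 67 61 is 2 bytes ≤ B = 7; zero-pad to 7 bytes: K' = 67 61 00 00 00 00 00.
K' ⊕ ipad = 51 57 36 36 36 36 36.  K' ⊕ opad = 3b 3d 5c 5c 5c 5c 5c.
Inner input = (K'⊕ipad) ∥ m = 51 57 36 36 36 36 36 ∥ 60 2a 97 0c ff.
Inner hash: even-index sum = 297 mod 256 = 41; odd-index sum = 697 mod 256 = 185 → 29 b9.
Outer input = (K'⊕opad) ∥ inner = 3b 3d 5c 5c 5c 5c 5c ∥ 29 b9.
Outer hash (tag): even-index sum = 520 mod 256 = 8; odd-index sum = 286 mod 256 = 30 → 08 1e.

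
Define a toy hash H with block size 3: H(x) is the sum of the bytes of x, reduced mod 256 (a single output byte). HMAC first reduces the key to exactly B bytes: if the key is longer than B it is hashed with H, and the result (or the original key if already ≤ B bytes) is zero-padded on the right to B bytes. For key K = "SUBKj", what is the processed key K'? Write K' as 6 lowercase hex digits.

|K| = 5 > B = 3, so first hash the key.
H(K): sum = 83+85+66+75+106 = 415; mod 256 = 159 → 9f.
Zero-pad H(K) = 9f to 3 bytes: K' = 9f 00 00.

9f0000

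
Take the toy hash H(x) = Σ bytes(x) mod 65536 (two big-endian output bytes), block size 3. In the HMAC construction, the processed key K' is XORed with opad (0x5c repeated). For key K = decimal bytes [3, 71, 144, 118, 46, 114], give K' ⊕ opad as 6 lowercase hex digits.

Key decimal bytes [3, 71, 144, 118, 46, 114] = 03 47 90 76 2e 72 is 6 bytes > B = 3, so hash it first: H(key) = 01 f0, then zero-pad to 3 bytes: K' = 01 f0 00.
XOR each byte with 0x5c: 01⊕5c=5d, f0⊕5c=ac, 00⊕5c=5c.

5dac5c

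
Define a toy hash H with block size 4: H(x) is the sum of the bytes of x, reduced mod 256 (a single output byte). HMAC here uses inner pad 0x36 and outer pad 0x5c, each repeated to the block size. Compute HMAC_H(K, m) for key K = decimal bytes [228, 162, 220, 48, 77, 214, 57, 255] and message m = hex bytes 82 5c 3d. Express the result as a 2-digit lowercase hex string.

5d

Key decimal bytes [228, 162, 220, 48, 77, 214, 57, 255] = e4 a2 dc 30 4d d6 39 ff is 8 bytes > B = 4, so hash it first: H(key) = ed, then zero-pad to 4 bytes: K' = ed 00 00 00.
K' ⊕ ipad = db 36 36 36.  K' ⊕ opad = b1 5c 5c 5c.
Inner input = (K'⊕ipad) ∥ m = db 36 36 36 ∥ 82 5c 3d.
Inner hash: sum = 219+54+54+54+130+92+61 = 664; mod 256 = 152 → 98.
Outer input = (K'⊕opad) ∥ inner = b1 5c 5c 5c ∥ 98.
Outer hash (tag): sum = 177+92+92+92+152 = 605; mod 256 = 93 → 5d.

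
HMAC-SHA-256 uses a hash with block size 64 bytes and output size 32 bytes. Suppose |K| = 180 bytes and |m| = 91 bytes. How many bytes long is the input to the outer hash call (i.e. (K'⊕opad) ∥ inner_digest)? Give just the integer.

96

Key is 180 > 64 bytes, so it is hashed to 32 bytes then zero-padded to 64: |K'| = 64.
Outer input = (K'⊕opad) ∥ H(inner) → 64 + 32 = 96 bytes.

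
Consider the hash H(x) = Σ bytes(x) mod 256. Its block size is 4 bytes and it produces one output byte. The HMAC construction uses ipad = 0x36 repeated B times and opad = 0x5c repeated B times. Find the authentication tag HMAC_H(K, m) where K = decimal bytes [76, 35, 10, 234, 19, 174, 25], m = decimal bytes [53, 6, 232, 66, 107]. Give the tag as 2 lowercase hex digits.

f2

Key decimal bytes [76, 35, 10, 234, 19, 174, 25] = 4c 23 0a ea 13 ae 19 is 7 bytes > B = 4, so hash it first: H(key) = 3d, then zero-pad to 4 bytes: K' = 3d 00 00 00.
K' ⊕ ipad = 0b 36 36 36.  K' ⊕ opad = 61 5c 5c 5c.
Inner input = (K'⊕ipad) ∥ m = 0b 36 36 36 ∥ 35 06 e8 42 6b.
Inner hash: sum = 11+54+54+54+53+6+232+66+107 = 637; mod 256 = 125 → 7d.
Outer input = (K'⊕opad) ∥ inner = 61 5c 5c 5c ∥ 7d.
Outer hash (tag): sum = 97+92+92+92+125 = 498; mod 256 = 242 → f2.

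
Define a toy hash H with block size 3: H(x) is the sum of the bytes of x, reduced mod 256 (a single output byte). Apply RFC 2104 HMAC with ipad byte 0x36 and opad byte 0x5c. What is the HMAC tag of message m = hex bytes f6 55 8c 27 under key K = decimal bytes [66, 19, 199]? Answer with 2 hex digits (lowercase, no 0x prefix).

90

Key decimal bytes [66, 19, 199] = 42 13 c7 is exactly B = 3 bytes: K' = 42 13 c7.
K' ⊕ ipad = 74 25 f1.  K' ⊕ opad = 1e 4f 9b.
Inner input = (K'⊕ipad) ∥ m = 74 25 f1 ∥ f6 55 8c 27.
Inner hash: sum = 116+37+241+246+85+140+39 = 904; mod 256 = 136 → 88.
Outer input = (K'⊕opad) ∥ inner = 1e 4f 9b ∥ 88.
Outer hash (tag): sum = 30+79+155+136 = 400; mod 256 = 144 → 90.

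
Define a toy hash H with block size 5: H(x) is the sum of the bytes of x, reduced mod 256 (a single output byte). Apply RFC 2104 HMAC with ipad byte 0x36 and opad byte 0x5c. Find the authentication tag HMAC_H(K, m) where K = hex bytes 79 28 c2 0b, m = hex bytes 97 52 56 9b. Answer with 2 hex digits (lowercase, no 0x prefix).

98

Key hex bytes 79 28 c2 0b is 4 bytes ≤ B = 5; zero-pad to 5 bytes: K' = 79 28 c2 0b 00.
K' ⊕ ipad = 4f 1e f4 3d 36.  K' ⊕ opad = 25 74 9e 57 5c.
Inner input = (K'⊕ipad) ∥ m = 4f 1e f4 3d 36 ∥ 97 52 56 9b.
Inner hash: sum = 79+30+244+61+54+151+82+86+155 = 942; mod 256 = 174 → ae.
Outer input = (K'⊕opad) ∥ inner = 25 74 9e 57 5c ∥ ae.
Outer hash (tag): sum = 37+116+158+87+92+174 = 664; mod 256 = 152 → 98.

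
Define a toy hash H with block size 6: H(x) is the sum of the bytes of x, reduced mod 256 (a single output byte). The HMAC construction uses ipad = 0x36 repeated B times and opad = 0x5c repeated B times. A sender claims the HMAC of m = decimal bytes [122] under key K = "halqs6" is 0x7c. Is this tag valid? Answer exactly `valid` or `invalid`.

Key "halqs6" = 68 61 6c 71 73 36 is exactly B = 6 bytes: K' = 68 61 6c 71 73 36.
K' ⊕ ipad = 5e 57 5a 47 45 00; K' ⊕ opad = 34 3d 30 2d 2f 6a.
Inner hash: sum = 94+87+90+71+69+0+122 = 533; mod 256 = 21 → 15.
Outer hash (recomputed tag): sum = 52+61+48+45+47+106+21 = 380; mod 256 = 124 → 7c.
Recomputed tag = 7c; claimed = 7c → match.

valid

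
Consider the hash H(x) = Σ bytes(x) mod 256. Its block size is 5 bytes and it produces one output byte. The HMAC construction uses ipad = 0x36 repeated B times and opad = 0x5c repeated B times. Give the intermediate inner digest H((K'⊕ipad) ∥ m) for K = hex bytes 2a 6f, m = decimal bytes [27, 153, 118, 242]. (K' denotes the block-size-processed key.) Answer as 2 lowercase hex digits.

33

Key hex bytes 2a 6f is 2 bytes ≤ B = 5; zero-pad to 5 bytes: K' = 2a 6f 00 00 00.
K' ⊕ ipad = 1c 59 36 36 36.
Inner input = 1c 59 36 36 36 ∥ 1b 99 76 f2.
Inner hash: sum = 28+89+54+54+54+27+153+118+242 = 819; mod 256 = 51 → 33.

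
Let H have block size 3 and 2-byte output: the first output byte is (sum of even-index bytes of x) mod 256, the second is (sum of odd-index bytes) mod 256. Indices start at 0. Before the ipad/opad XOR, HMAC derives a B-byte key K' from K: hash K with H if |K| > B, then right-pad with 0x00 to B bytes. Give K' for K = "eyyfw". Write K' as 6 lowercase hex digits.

|K| = 5 > B = 3, so first hash the key.
H(K): even-index sum = 341 mod 256 = 85; odd-index sum = 223 mod 256 = 223 → 55 df.
Zero-pad H(K) = 55 df to 3 bytes: K' = 55 df 00.

55df00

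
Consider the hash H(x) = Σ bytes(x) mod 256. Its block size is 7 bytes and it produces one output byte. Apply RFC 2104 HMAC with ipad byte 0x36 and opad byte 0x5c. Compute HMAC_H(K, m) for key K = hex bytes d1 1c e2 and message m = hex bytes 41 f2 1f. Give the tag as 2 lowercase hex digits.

Key hex bytes d1 1c e2 is 3 bytes ≤ B = 7; zero-pad to 7 bytes: K' = d1 1c e2 00 00 00 00.
K' ⊕ ipad = e7 2a d4 36 36 36 36.  K' ⊕ opad = 8d 40 be 5c 5c 5c 5c.
Inner input = (K'⊕ipad) ∥ m = e7 2a d4 36 36 36 36 ∥ 41 f2 1f.
Inner hash: sum = 231+42+212+54+54+54+54+65+242+31 = 1039; mod 256 = 15 → 0f.
Outer input = (K'⊕opad) ∥ inner = 8d 40 be 5c 5c 5c 5c ∥ 0f.
Outer hash (tag): sum = 141+64+190+92+92+92+92+15 = 778; mod 256 = 10 → 0a.

0a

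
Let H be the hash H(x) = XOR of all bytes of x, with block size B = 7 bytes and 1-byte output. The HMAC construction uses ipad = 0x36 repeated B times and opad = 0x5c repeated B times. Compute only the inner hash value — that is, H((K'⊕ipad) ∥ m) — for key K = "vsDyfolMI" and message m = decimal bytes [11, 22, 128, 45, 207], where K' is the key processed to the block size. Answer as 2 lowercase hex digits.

Key "vsDyfolMI" = 76 73 44 79 66 6f 6c 4d 49 is 9 bytes > B = 7, so hash it first: H(key) = 59, then zero-pad to 7 bytes: K' = 59 00 00 00 00 00 00.
K' ⊕ ipad = 6f 36 36 36 36 36 36.
Inner input = 6f 36 36 36 36 36 36 ∥ 0b 16 80 2d cf.
Inner hash: XOR 6f⊕36⊕36⊕36⊕36⊕36⊕36⊕0b⊕16⊕80⊕2d⊕cf = 10.

10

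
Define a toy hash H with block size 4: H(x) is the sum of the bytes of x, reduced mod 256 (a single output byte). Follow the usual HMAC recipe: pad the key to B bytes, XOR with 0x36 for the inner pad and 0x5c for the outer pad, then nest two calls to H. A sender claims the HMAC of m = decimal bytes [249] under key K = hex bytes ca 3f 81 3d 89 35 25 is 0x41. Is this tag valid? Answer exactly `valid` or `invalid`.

valid

Key hex bytes ca 3f 81 3d 89 35 25 is 7 bytes > B = 4, so hash it first: H(key) = aa, then zero-pad to 4 bytes: K' = aa 00 00 00.
K' ⊕ ipad = 9c 36 36 36; K' ⊕ opad = f6 5c 5c 5c.
Inner hash: sum = 156+54+54+54+249 = 567; mod 256 = 55 → 37.
Outer hash (recomputed tag): sum = 246+92+92+92+55 = 577; mod 256 = 65 → 41.
Recomputed tag = 41; claimed = 41 → match.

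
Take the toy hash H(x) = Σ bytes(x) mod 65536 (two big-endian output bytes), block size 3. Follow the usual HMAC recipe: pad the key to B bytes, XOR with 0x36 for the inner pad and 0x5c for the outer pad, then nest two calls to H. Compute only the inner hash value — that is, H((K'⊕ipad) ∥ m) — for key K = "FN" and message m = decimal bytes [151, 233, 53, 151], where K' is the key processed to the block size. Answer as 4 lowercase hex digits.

036a

Key "FN" = 46 4e is 2 bytes ≤ B = 3; zero-pad to 3 bytes: K' = 46 4e 00.
K' ⊕ ipad = 70 78 36.
Inner input = 70 78 36 ∥ 97 e9 35 97.
Inner hash: sum = 112+120+54+151+233+53+151 = 874 → 03 6a.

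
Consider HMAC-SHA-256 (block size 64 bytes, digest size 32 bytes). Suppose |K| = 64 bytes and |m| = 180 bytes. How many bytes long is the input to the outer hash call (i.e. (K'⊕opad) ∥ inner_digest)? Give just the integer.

96

Key is 64 ≤ 64 bytes, zero-padded: |K'| = 64.
Outer input = (K'⊕opad) ∥ H(inner) → 64 + 32 = 96 bytes.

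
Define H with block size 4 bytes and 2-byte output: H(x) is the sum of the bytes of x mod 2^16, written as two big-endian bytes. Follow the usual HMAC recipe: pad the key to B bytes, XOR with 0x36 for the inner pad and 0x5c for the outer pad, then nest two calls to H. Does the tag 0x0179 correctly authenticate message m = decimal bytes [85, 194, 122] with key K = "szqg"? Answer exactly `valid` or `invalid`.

valid

Key "szqg" = 73 7a 71 67 is exactly B = 4 bytes: K' = 73 7a 71 67.
K' ⊕ ipad = 45 4c 47 51; K' ⊕ opad = 2f 26 2d 3b.
Inner hash: sum = 69+76+71+81+85+194+122 = 698 → 02 ba.
Outer hash (recomputed tag): sum = 47+38+45+59+2+186 = 377 → 01 79.
Recomputed tag = 0179; claimed = 0179 → match.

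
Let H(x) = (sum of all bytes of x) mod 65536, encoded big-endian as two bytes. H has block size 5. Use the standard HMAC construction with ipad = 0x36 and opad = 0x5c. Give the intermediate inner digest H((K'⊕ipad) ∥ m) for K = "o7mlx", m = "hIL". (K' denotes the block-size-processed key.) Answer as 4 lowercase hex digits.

Key "o7mlx" = 6f 37 6d 6c 78 is exactly B = 5 bytes: K' = 6f 37 6d 6c 78.
K' ⊕ ipad = 59 01 5b 5a 4e.
Inner input = 59 01 5b 5a 4e ∥ 68 49 4c.
Inner hash: sum = 89+1+91+90+78+104+73+76 = 602 → 02 5a.

025a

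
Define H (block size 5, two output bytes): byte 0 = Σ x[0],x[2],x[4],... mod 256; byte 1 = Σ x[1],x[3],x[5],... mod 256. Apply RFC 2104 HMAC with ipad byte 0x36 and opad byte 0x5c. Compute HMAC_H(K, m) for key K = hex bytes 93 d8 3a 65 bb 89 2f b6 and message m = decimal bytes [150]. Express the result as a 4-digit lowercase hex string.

Key hex bytes 93 d8 3a 65 bb 89 2f b6 is 8 bytes > B = 5, so hash it first: H(key) = b7 7c, then zero-pad to 5 bytes: K' = b7 7c 00 00 00.
K' ⊕ ipad = 81 4a 36 36 36.  K' ⊕ opad = eb 20 5c 5c 5c.
Inner input = (K'⊕ipad) ∥ m = 81 4a 36 36 36 ∥ 96.
Inner hash: even-index sum = 237 mod 256 = 237; odd-index sum = 278 mod 256 = 22 → ed 16.
Outer input = (K'⊕opad) ∥ inner = eb 20 5c 5c 5c ∥ ed 16.
Outer hash (tag): even-index sum = 441 mod 256 = 185; odd-index sum = 361 mod 256 = 105 → b9 69.

b969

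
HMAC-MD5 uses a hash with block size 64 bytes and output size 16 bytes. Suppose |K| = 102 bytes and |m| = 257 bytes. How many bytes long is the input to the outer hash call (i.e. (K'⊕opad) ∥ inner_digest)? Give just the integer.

Key is 102 > 64 bytes, so it is hashed to 16 bytes then zero-padded to 64: |K'| = 64.
Outer input = (K'⊕opad) ∥ H(inner) → 64 + 16 = 80 bytes.

80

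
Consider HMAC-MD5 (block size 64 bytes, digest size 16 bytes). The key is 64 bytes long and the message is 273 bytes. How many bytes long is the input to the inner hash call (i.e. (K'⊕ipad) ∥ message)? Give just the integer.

Key is 64 ≤ 64 bytes, zero-padded: |K'| = 64.
Inner input = (K'⊕ipad) ∥ m → 64 + 273 = 337 bytes.

337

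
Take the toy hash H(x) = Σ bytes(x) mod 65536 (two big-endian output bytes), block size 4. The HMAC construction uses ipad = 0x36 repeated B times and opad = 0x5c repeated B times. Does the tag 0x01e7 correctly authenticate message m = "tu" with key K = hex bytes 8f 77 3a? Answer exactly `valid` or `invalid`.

valid

Key hex bytes 8f 77 3a is 3 bytes ≤ B = 4; zero-pad to 4 bytes: K' = 8f 77 3a 00.
K' ⊕ ipad = b9 41 0c 36; K' ⊕ opad = d3 2b 66 5c.
Inner hash: sum = 185+65+12+54+116+117 = 549 → 02 25.
Outer hash (recomputed tag): sum = 211+43+102+92+2+37 = 487 → 01 e7.
Recomputed tag = 01e7; claimed = 01e7 → match.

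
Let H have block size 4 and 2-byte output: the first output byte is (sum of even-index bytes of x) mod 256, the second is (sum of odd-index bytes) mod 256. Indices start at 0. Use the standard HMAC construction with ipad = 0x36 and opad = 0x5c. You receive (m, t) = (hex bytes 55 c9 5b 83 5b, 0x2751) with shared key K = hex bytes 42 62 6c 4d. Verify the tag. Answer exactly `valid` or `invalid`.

Key hex bytes 42 62 6c 4d is exactly B = 4 bytes: K' = 42 62 6c 4d.
K' ⊕ ipad = 74 54 5a 7b; K' ⊕ opad = 1e 3e 30 11.
Inner hash: even-index sum = 473 mod 256 = 217; odd-index sum = 539 mod 256 = 27 → d9 1b.
Outer hash (recomputed tag): even-index sum = 295 mod 256 = 39; odd-index sum = 106 mod 256 = 106 → 27 6a.
Recomputed tag = 276a; claimed = 2751 → mismatch.

invalid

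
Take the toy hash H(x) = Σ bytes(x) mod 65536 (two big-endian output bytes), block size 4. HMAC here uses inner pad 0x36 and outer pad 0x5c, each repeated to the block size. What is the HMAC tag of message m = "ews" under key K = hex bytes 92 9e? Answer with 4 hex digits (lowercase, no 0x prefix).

0252

Key hex bytes 92 9e is 2 bytes ≤ B = 4; zero-pad to 4 bytes: K' = 92 9e 00 00.
K' ⊕ ipad = a4 a8 36 36.  K' ⊕ opad = ce c2 5c 5c.
Inner input = (K'⊕ipad) ∥ m = a4 a8 36 36 ∥ 65 77 73.
Inner hash: sum = 164+168+54+54+101+119+115 = 775 → 03 07.
Outer input = (K'⊕opad) ∥ inner = ce c2 5c 5c ∥ 03 07.
Outer hash (tag): sum = 206+194+92+92+3+7 = 594 → 02 52.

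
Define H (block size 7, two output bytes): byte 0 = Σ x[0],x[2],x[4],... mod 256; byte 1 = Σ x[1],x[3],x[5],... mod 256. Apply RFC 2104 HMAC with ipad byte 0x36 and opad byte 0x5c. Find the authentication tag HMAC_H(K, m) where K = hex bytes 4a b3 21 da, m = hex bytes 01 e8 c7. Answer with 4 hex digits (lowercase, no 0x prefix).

Key hex bytes 4a b3 21 da is 4 bytes ≤ B = 7; zero-pad to 7 bytes: K' = 4a b3 21 da 00 00 00.
K' ⊕ ipad = 7c 85 17 ec 36 36 36.  K' ⊕ opad = 16 ef 7d 86 5c 5c 5c.
Inner input = (K'⊕ipad) ∥ m = 7c 85 17 ec 36 36 36 ∥ 01 e8 c7.
Inner hash: even-index sum = 487 mod 256 = 231; odd-index sum = 623 mod 256 = 111 → e7 6f.
Outer input = (K'⊕opad) ∥ inner = 16 ef 7d 86 5c 5c 5c ∥ e7 6f.
Outer hash (tag): even-index sum = 442 mod 256 = 186; odd-index sum = 696 mod 256 = 184 → ba b8.

bab8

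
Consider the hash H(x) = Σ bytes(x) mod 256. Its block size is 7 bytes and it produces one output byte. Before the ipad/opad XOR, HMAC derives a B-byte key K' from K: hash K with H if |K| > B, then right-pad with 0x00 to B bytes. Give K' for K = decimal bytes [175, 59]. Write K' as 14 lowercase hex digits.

af3b0000000000

Key decimal bytes [175, 59] = af 3b is 2 bytes ≤ B = 7; zero-pad to 7 bytes: K' = af 3b 00 00 00 00 00.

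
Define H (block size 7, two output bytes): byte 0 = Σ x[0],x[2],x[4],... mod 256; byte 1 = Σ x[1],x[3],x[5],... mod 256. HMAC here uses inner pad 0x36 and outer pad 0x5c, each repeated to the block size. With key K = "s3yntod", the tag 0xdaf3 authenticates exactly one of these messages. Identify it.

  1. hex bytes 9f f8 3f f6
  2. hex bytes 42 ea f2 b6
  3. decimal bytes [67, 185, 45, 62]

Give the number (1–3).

3

Key "s3yntod" = 73 33 79 6e 74 6f 64 is exactly B = 7 bytes: K' = 73 33 79 6e 74 6f 64.
K' ⊕ ipad = 45 05 4f 58 42 59 52; K' ⊕ opad = 2f 6f 25 32 28 33 38.
m1: inner = H(45 05 4f 58 42 59 52 9f f8 3f f6) = 16 94; tag = H(2f 6f 25 32 28 33 38 16 94) = 48ea
m2: inner = H(45 05 4f 58 42 59 52 42 ea f2 b6) = c8 ea; tag = H(2f 6f 25 32 28 33 38 c8 ea) = 9e9c
m3: inner = H(45 05 4f 58 42 59 52 43 b9 2d 3e) = 1f 26; tag = H(2f 6f 25 32 28 33 38 1f 26) = daf3 ← matches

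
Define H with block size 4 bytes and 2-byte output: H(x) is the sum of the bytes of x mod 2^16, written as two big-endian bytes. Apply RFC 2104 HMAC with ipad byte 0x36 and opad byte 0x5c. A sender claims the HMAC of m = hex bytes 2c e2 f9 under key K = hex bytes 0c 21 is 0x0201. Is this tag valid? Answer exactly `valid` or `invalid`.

Key hex bytes 0c 21 is 2 bytes ≤ B = 4; zero-pad to 4 bytes: K' = 0c 21 00 00.
K' ⊕ ipad = 3a 17 36 36; K' ⊕ opad = 50 7d 5c 5c.
Inner hash: sum = 58+23+54+54+44+226+249 = 708 → 02 c4.
Outer hash (recomputed tag): sum = 80+125+92+92+2+196 = 587 → 02 4b.
Recomputed tag = 024b; claimed = 0201 → mismatch.

invalid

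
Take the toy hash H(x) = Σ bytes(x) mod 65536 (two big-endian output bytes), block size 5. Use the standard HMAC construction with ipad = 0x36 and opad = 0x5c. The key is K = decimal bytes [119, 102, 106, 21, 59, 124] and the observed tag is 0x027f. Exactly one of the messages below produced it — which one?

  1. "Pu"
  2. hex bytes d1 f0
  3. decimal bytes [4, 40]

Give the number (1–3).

Key decimal bytes [119, 102, 106, 21, 59, 124] = 77 66 6a 15 3b 7c is 6 bytes > B = 5, so hash it first: H(key) = 02 13, then zero-pad to 5 bytes: K' = 02 13 00 00 00.
K' ⊕ ipad = 34 25 36 36 36; K' ⊕ opad = 5e 4f 5c 5c 5c.
m1: inner = H(34 25 36 36 36 50 75) = 01 c0; tag = H(5e 4f 5c 5c 5c 01 c0) = 0282
m2: inner = H(34 25 36 36 36 d1 f0) = 02 bc; tag = H(5e 4f 5c 5c 5c 02 bc) = 027f ← matches
m3: inner = H(34 25 36 36 36 04 28) = 01 27; tag = H(5e 4f 5c 5c 5c 01 27) = 01e9

2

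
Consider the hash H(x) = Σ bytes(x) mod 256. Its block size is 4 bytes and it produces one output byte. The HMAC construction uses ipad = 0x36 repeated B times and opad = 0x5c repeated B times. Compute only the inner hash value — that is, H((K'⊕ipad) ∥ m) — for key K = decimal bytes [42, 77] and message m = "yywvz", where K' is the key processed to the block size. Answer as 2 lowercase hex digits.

Key decimal bytes [42, 77] = 2a 4d is 2 bytes ≤ B = 4; zero-pad to 4 bytes: K' = 2a 4d 00 00.
K' ⊕ ipad = 1c 7b 36 36.
Inner input = 1c 7b 36 36 ∥ 79 79 77 76 7a.
Inner hash: sum = 28+123+54+54+121+121+119+118+122 = 860; mod 256 = 92 → 5c.

5c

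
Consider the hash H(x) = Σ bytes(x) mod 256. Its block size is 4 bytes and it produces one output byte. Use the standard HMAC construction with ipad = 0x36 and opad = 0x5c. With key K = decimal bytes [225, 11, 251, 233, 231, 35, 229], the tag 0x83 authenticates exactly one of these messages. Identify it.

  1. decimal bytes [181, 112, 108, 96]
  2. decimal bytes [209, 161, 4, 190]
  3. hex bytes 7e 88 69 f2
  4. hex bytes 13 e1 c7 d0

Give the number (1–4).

3

Key decimal bytes [225, 11, 251, 233, 231, 35, 229] = e1 0b fb e9 e7 23 e5 is 7 bytes > B = 4, so hash it first: H(key) = bf, then zero-pad to 4 bytes: K' = bf 00 00 00.
K' ⊕ ipad = 89 36 36 36; K' ⊕ opad = e3 5c 5c 5c.
m1: inner = H(89 36 36 36 b5 70 6c 60) = 1c; tag = H(e3 5c 5c 5c 1c) = 13
m2: inner = H(89 36 36 36 d1 a1 04 be) = 5f; tag = H(e3 5c 5c 5c 5f) = 56
m3: inner = H(89 36 36 36 7e 88 69 f2) = 8c; tag = H(e3 5c 5c 5c 8c) = 83 ← matches
m4: inner = H(89 36 36 36 13 e1 c7 d0) = b6; tag = H(e3 5c 5c 5c b6) = ad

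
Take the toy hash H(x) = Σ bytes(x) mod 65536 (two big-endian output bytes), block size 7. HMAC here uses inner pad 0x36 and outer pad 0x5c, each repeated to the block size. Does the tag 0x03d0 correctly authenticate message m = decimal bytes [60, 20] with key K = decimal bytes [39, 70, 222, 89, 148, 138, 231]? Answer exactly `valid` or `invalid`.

valid

Key decimal bytes [39, 70, 222, 89, 148, 138, 231] = 27 46 de 59 94 8a e7 is exactly B = 7 bytes: K' = 27 46 de 59 94 8a e7.
K' ⊕ ipad = 11 70 e8 6f a2 bc d1; K' ⊕ opad = 7b 1a 82 05 c8 d6 bb.
Inner hash: sum = 17+112+232+111+162+188+209+60+20 = 1111 → 04 57.
Outer hash (recomputed tag): sum = 123+26+130+5+200+214+187+4+87 = 976 → 03 d0.
Recomputed tag = 03d0; claimed = 03d0 → match.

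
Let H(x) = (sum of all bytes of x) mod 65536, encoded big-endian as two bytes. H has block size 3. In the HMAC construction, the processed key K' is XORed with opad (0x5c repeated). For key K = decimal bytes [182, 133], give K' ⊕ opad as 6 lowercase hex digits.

Key decimal bytes [182, 133] = b6 85 is 2 bytes ≤ B = 3; zero-pad to 3 bytes: K' = b6 85 00.
XOR each byte with 0x5c: b6⊕5c=ea, 85⊕5c=d9, 00⊕5c=5c.

ead95c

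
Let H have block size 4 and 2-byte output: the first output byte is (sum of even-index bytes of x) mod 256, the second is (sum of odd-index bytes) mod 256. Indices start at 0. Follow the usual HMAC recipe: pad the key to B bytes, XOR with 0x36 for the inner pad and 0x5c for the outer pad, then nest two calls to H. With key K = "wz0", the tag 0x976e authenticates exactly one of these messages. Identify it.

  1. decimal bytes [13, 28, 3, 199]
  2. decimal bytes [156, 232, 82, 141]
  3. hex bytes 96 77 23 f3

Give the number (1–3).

Key "wz0" = 77 7a 30 is 3 bytes ≤ B = 4; zero-pad to 4 bytes: K' = 77 7a 30 00.
K' ⊕ ipad = 41 4c 06 36; K' ⊕ opad = 2b 26 6c 5c.
m1: inner = H(41 4c 06 36 0d 1c 03 c7) = 57 65; tag = H(2b 26 6c 5c 57 65) = eee7
m2: inner = H(41 4c 06 36 9c e8 52 8d) = 35 f7; tag = H(2b 26 6c 5c 35 f7) = cc79
m3: inner = H(41 4c 06 36 96 77 23 f3) = 00 ec; tag = H(2b 26 6c 5c 00 ec) = 976e ← matches

3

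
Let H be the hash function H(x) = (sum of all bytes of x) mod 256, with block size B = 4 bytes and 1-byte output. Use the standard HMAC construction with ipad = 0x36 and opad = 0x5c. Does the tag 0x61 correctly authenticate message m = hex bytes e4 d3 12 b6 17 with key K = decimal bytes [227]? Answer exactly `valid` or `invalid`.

Key decimal bytes [227] = e3 is 1 byte ≤ B = 4; zero-pad to 4 bytes: K' = e3 00 00 00.
K' ⊕ ipad = d5 36 36 36; K' ⊕ opad = bf 5c 5c 5c.
Inner hash: sum = 213+54+54+54+228+211+18+182+23 = 1037; mod 256 = 13 → 0d.
Outer hash (recomputed tag): sum = 191+92+92+92+13 = 480; mod 256 = 224 → e0.
Recomputed tag = e0; claimed = 61 → mismatch.

invalid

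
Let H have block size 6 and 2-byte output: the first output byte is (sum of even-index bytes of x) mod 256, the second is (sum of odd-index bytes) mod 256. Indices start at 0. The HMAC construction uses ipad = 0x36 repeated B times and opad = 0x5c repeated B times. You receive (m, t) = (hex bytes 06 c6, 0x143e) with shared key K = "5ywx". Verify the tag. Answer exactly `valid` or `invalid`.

Key "5ywx" = 35 79 77 78 is 4 bytes ≤ B = 6; zero-pad to 6 bytes: K' = 35 79 77 78 00 00.
K' ⊕ ipad = 03 4f 41 4e 36 36; K' ⊕ opad = 69 25 2b 24 5c 5c.
Inner hash: even-index sum = 128 mod 256 = 128; odd-index sum = 409 mod 256 = 153 → 80 99.
Outer hash (recomputed tag): even-index sum = 368 mod 256 = 112; odd-index sum = 318 mod 256 = 62 → 70 3e.
Recomputed tag = 703e; claimed = 143e → mismatch.

invalid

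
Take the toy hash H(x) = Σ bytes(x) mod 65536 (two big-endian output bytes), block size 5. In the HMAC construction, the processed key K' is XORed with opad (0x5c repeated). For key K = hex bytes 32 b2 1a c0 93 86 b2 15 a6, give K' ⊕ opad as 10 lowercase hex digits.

Key hex bytes 32 b2 1a c0 93 86 b2 15 a6 is 9 bytes > B = 5, so hash it first: H(key) = 04 44, then zero-pad to 5 bytes: K' = 04 44 00 00 00.
XOR each byte with 0x5c: 04⊕5c=58, 44⊕5c=18, 00⊕5c=5c, 00⊕5c=5c, 00⊕5c=5c.

58185c5c5c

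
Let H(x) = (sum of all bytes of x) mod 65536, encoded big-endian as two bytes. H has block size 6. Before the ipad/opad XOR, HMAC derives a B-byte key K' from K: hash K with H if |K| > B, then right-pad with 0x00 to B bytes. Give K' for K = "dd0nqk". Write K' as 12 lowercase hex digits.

6464306e716b

Key "dd0nqk" = 64 64 30 6e 71 6b is exactly B = 6 bytes: K' = 64 64 30 6e 71 6b.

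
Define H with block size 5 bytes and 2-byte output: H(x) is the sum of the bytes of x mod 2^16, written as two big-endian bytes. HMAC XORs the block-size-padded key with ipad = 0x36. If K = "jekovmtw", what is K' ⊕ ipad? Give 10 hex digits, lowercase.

3541363636

Key "jekovmtw" = 6a 65 6b 6f 76 6d 74 77 is 8 bytes > B = 5, so hash it first: H(key) = 03 77, then zero-pad to 5 bytes: K' = 03 77 00 00 00.
XOR each byte with 0x36: 03⊕36=35, 77⊕36=41, 00⊕36=36, 00⊕36=36, 00⊕36=36.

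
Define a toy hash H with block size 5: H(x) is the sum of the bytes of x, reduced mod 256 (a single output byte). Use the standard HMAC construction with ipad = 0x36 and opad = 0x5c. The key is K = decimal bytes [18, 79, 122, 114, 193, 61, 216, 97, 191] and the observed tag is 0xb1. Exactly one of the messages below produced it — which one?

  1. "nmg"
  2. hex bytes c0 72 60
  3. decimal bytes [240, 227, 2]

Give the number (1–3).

Key decimal bytes [18, 79, 122, 114, 193, 61, 216, 97, 191] = 12 4f 7a 72 c1 3d d8 61 bf is 9 bytes > B = 5, so hash it first: H(key) = 43, then zero-pad to 5 bytes: K' = 43 00 00 00 00.
K' ⊕ ipad = 75 36 36 36 36; K' ⊕ opad = 1f 5c 5c 5c 5c.
m1: inner = H(75 36 36 36 36 6e 6d 67) = 8f; tag = H(1f 5c 5c 5c 5c 8f) = 1e
m2: inner = H(75 36 36 36 36 c0 72 60) = df; tag = H(1f 5c 5c 5c 5c df) = 6e
m3: inner = H(75 36 36 36 36 f0 e3 02) = 22; tag = H(1f 5c 5c 5c 5c 22) = b1 ← matches

3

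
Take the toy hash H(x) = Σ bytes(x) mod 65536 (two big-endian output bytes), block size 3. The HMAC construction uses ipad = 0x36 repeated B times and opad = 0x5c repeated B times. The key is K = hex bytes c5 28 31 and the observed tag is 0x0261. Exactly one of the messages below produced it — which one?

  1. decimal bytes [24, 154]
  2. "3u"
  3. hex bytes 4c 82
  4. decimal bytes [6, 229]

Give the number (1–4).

Key hex bytes c5 28 31 is exactly B = 3 bytes: K' = c5 28 31.
K' ⊕ ipad = f3 1e 07; K' ⊕ opad = 99 74 6d.
m1: inner = H(f3 1e 07 18 9a) = 01 ca; tag = H(99 74 6d 01 ca) = 0245
m2: inner = H(f3 1e 07 33 75) = 01 c0; tag = H(99 74 6d 01 c0) = 023b
m3: inner = H(f3 1e 07 4c 82) = 01 e6; tag = H(99 74 6d 01 e6) = 0261 ← matches
m4: inner = H(f3 1e 07 06 e5) = 02 03; tag = H(99 74 6d 02 03) = 017f

3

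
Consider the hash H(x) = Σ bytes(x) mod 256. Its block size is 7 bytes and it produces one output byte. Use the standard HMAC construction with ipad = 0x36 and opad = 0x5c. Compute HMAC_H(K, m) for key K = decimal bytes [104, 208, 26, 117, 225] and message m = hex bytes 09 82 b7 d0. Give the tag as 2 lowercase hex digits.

Key decimal bytes [104, 208, 26, 117, 225] = 68 d0 1a 75 e1 is 5 bytes ≤ B = 7; zero-pad to 7 bytes: K' = 68 d0 1a 75 e1 00 00.
K' ⊕ ipad = 5e e6 2c 43 d7 36 36.  K' ⊕ opad = 34 8c 46 29 bd 5c 5c.
Inner input = (K'⊕ipad) ∥ m = 5e e6 2c 43 d7 36 36 ∥ 09 82 b7 d0.
Inner hash: sum = 94+230+44+67+215+54+54+9+130+183+208 = 1288; mod 256 = 8 → 08.
Outer input = (K'⊕opad) ∥ inner = 34 8c 46 29 bd 5c 5c ∥ 08.
Outer hash (tag): sum = 52+140+70+41+189+92+92+8 = 684; mod 256 = 172 → ac.

ac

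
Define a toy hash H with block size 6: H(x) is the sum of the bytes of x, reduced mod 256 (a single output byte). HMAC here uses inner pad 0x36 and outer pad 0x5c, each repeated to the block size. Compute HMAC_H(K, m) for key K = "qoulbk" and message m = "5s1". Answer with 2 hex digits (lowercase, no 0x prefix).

Key "qoulbk" = 71 6f 75 6c 62 6b is exactly B = 6 bytes: K' = 71 6f 75 6c 62 6b.
K' ⊕ ipad = 47 59 43 5a 54 5d.  K' ⊕ opad = 2d 33 29 30 3e 37.
Inner input = (K'⊕ipad) ∥ m = 47 59 43 5a 54 5d ∥ 35 73 31.
Inner hash: sum = 71+89+67+90+84+93+53+115+49 = 711; mod 256 = 199 → c7.
Outer input = (K'⊕opad) ∥ inner = 2d 33 29 30 3e 37 ∥ c7.
Outer hash (tag): sum = 45+51+41+48+62+55+199 = 501; mod 256 = 245 → f5.

f5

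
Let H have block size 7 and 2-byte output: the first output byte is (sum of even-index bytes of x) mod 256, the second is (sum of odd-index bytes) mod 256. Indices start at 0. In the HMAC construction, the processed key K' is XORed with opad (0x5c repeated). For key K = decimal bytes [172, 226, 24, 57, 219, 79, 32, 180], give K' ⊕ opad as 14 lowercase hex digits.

e3425c5c5c5c5c

Key decimal bytes [172, 226, 24, 57, 219, 79, 32, 180] = ac e2 18 39 db 4f 20 b4 is 8 bytes > B = 7, so hash it first: H(key) = bf 1e, then zero-pad to 7 bytes: K' = bf 1e 00 00 00 00 00.
XOR each byte with 0x5c: bf⊕5c=e3, 1e⊕5c=42, 00⊕5c=5c, 00⊕5c=5c, 00⊕5c=5c, 00⊕5c=5c, 00⊕5c=5c.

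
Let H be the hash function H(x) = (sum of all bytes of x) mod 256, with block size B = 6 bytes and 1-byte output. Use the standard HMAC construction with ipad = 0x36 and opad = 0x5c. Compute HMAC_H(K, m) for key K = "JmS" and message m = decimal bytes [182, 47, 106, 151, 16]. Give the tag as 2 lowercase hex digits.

Key "JmS" = 4a 6d 53 is 3 bytes ≤ B = 6; zero-pad to 6 bytes: K' = 4a 6d 53 00 00 00.
K' ⊕ ipad = 7c 5b 65 36 36 36.  K' ⊕ opad = 16 31 0f 5c 5c 5c.
Inner input = (K'⊕ipad) ∥ m = 7c 5b 65 36 36 36 ∥ b6 2f 6a 97 10.
Inner hash: sum = 124+91+101+54+54+54+182+47+106+151+16 = 980; mod 256 = 212 → d4.
Outer input = (K'⊕opad) ∥ inner = 16 31 0f 5c 5c 5c ∥ d4.
Outer hash (tag): sum = 22+49+15+92+92+92+212 = 574; mod 256 = 62 → 3e.

3e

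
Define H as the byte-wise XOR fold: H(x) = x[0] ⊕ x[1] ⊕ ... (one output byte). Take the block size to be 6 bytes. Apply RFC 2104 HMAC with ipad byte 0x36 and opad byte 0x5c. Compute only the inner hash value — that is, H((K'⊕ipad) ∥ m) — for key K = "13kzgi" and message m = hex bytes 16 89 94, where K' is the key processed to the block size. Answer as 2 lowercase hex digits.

16

Key "13kzgi" = 31 33 6b 7a 67 69 is exactly B = 6 bytes: K' = 31 33 6b 7a 67 69.
K' ⊕ ipad = 07 05 5d 4c 51 5f.
Inner input = 07 05 5d 4c 51 5f ∥ 16 89 94.
Inner hash: XOR 07⊕05⊕5d⊕4c⊕51⊕5f⊕16⊕89⊕94 = 16.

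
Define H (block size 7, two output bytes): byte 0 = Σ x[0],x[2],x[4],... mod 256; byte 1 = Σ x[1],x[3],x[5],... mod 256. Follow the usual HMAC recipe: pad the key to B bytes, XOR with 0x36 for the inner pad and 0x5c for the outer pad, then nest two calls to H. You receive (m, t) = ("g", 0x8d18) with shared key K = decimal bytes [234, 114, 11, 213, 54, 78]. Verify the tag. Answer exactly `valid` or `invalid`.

Key decimal bytes [234, 114, 11, 213, 54, 78] = ea 72 0b d5 36 4e is 6 bytes ≤ B = 7; zero-pad to 7 bytes: K' = ea 72 0b d5 36 4e 00.
K' ⊕ ipad = dc 44 3d e3 00 78 36; K' ⊕ opad = b6 2e 57 89 6a 12 5c.
Inner hash: even-index sum = 335 mod 256 = 79; odd-index sum = 518 mod 256 = 6 → 4f 06.
Outer hash (recomputed tag): even-index sum = 473 mod 256 = 217; odd-index sum = 280 mod 256 = 24 → d9 18.
Recomputed tag = d918; claimed = 8d18 → mismatch.

invalid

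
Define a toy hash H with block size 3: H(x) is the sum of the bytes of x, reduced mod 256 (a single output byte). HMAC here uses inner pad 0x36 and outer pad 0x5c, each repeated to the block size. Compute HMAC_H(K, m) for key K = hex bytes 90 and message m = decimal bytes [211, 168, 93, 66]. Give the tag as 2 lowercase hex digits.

b0

Key hex bytes 90 is 1 byte ≤ B = 3; zero-pad to 3 bytes: K' = 90 00 00.
K' ⊕ ipad = a6 36 36.  K' ⊕ opad = cc 5c 5c.
Inner input = (K'⊕ipad) ∥ m = a6 36 36 ∥ d3 a8 5d 42.
Inner hash: sum = 166+54+54+211+168+93+66 = 812; mod 256 = 44 → 2c.
Outer input = (K'⊕opad) ∥ inner = cc 5c 5c ∥ 2c.
Outer hash (tag): sum = 204+92+92+44 = 432; mod 256 = 176 → b0.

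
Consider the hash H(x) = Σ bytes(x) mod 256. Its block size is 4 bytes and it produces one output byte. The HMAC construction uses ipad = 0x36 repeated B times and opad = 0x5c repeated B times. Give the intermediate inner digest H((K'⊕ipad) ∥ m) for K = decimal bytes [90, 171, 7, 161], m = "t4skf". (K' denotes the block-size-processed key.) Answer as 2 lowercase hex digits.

Key decimal bytes [90, 171, 7, 161] = 5a ab 07 a1 is exactly B = 4 bytes: K' = 5a ab 07 a1.
K' ⊕ ipad = 6c 9d 31 97.
Inner input = 6c 9d 31 97 ∥ 74 34 73 6b 66.
Inner hash: sum = 108+157+49+151+116+52+115+107+102 = 957; mod 256 = 189 → bd.

bd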